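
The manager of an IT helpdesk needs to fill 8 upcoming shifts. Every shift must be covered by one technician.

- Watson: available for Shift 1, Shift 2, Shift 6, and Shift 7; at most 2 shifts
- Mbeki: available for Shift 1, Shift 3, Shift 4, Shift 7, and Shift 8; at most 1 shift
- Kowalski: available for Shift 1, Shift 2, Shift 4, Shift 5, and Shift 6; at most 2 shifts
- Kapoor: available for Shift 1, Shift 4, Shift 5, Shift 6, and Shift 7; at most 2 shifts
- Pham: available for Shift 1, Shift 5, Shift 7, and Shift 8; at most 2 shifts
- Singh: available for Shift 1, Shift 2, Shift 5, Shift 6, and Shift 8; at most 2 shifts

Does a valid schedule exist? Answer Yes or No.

Shift 3 can only be covered by Mbeki, so that assignment is forced.
One valid schedule: Shift 1→Kapoor, Shift 2→Watson, Shift 3→Mbeki, Shift 4→Kowalski, Shift 5→Kowalski, Shift 6→Watson, Shift 7→Kapoor, Shift 8→Pham.
Loads: Watson 2/2, Mbeki 1/1, Kowalski 2/2, Kapoor 2/2, Pham 1/2, Singh 0/2 — all within limits.

Yes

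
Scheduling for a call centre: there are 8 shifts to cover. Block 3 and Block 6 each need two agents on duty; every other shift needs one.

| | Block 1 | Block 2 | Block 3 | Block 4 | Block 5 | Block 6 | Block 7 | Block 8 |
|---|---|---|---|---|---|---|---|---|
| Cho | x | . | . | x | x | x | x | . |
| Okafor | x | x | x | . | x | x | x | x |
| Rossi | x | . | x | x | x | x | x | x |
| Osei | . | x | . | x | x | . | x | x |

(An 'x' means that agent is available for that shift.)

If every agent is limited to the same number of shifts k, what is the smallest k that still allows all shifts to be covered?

3

With 4 agents and 10 worker-slots to fill, someone must work at least ⌈10/4⌉ = 3 shifts, so k ≥ 3.
k = 3 works: Block 1→Cho, Block 2→Okafor, Block 3→Okafor+Rossi, Block 4→Cho, Block 5→Rossi, Block 6→Cho+Okafor, Block 7→Osei, Block 8→Rossi.
Loads: Cho 3, Okafor 3, Rossi 3, Osei 1 — all ≤ 3.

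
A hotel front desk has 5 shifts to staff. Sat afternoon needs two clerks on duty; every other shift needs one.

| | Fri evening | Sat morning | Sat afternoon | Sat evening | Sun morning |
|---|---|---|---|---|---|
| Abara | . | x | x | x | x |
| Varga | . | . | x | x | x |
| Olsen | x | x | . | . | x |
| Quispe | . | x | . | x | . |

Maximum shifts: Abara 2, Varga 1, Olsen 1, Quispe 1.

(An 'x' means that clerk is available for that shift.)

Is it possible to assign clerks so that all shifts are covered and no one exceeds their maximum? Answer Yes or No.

Shifts {Fri evening, Sat morning, Sat afternoon, Sat evening, Sun morning} need 6 worker-slots in total, but the clerks available for any of those shifts (Abara, Varga, Olsen, and Quispe) can supply at most 5 among them. So no valid schedule exists.

No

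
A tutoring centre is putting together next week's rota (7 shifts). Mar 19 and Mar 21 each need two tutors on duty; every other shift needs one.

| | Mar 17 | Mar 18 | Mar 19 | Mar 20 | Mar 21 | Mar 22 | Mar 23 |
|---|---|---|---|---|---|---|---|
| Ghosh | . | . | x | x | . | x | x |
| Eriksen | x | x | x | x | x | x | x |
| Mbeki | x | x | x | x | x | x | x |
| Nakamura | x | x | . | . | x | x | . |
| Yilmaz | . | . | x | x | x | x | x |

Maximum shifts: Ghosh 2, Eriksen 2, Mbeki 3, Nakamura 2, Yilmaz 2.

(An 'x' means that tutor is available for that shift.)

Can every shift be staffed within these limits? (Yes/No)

Yes

One valid schedule: Mar 17→Eriksen, Mar 18→Eriksen, Mar 19→Mbeki+Yilmaz, Mar 20→Ghosh, Mar 21→Mbeki+Nakamura, Mar 22→Mbeki, Mar 23→Ghosh.
Loads: Ghosh 2/2, Eriksen 2/2, Mbeki 3/3, Nakamura 1/2, Yilmaz 1/2 — all within limits.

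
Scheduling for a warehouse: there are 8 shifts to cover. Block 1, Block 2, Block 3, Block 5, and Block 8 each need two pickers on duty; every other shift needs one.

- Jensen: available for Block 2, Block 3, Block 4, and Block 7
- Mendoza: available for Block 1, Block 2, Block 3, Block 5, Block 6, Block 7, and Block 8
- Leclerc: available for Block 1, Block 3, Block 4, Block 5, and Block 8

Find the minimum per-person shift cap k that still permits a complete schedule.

5

With 3 pickers and 13 worker-slots to fill, someone must work at least ⌈13/3⌉ = 5 shifts, so k ≥ 5.
k = 5 works: Block 1→Mendoza+Leclerc, Block 2→Jensen+Mendoza, Block 3→Jensen+Leclerc, Block 4→Jensen, Block 5→Mendoza+Leclerc, Block 6→Mendoza, Block 7→Jensen, Block 8→Mendoza+Leclerc.
Loads: Jensen 4, Mendoza 5, Leclerc 4 — all ≤ 5.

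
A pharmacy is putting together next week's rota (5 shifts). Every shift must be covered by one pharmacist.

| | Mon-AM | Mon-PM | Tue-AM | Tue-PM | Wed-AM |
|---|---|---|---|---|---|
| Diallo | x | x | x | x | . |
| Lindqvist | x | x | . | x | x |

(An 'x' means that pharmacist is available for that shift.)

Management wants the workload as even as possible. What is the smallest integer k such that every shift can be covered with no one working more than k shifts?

3

With 2 pharmacists and 5 worker-slots to fill, someone must work at least ⌈5/2⌉ = 3 shifts, so k ≥ 3.
k = 3 works: Mon-AM→Diallo, Mon-PM→Diallo, Tue-AM→Diallo, Tue-PM→Lindqvist, Wed-AM→Lindqvist.
Loads: Diallo 3, Lindqvist 2 — all ≤ 3.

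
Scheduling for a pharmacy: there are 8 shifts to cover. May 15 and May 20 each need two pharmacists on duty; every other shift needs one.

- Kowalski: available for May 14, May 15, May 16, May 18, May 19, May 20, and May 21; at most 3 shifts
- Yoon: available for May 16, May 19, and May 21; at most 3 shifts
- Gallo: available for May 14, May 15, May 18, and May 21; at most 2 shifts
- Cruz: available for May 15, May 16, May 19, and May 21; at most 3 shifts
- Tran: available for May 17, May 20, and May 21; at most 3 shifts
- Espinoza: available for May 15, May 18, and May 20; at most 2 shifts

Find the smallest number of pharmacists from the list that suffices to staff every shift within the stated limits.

4

10 slots to fill and no one can take more than 3, so at least ⌈10/3⌉ = 4 pharmacists are needed.
Kowalski, Yoon, Gallo, and Tran alone can cover everything: May 14→Kowalski, May 15→Kowalski+Gallo, May 16→Yoon, May 17→Tran, May 18→Gallo, May 19→Yoon, May 20→Kowalski+Tran, May 21→Yoon.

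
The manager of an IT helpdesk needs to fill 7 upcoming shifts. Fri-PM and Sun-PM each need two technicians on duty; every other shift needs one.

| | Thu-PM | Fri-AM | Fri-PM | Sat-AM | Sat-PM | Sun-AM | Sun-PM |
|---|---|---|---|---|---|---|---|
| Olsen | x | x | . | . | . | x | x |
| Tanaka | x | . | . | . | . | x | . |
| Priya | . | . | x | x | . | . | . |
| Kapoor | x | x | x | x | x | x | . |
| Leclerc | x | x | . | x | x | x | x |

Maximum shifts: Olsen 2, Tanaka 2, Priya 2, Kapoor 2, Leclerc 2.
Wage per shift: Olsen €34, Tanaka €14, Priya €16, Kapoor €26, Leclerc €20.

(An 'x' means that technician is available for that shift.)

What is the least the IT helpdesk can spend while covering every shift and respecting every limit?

€186

Fri-PM can only be covered by Priya and Kapoor, so that assignment is forced.
Sun-PM can only be covered by Olsen and Leclerc, so that assignment is forced.
Picking the cheapest available technician for each shift independently would cost €180, but that ignores the shift limits.
An optimal schedule: Thu-PM→Tanaka, Fri-AM→Kapoor, Fri-PM→Priya+Kapoor, Sat-AM→Priya, Sat-PM→Leclerc, Sun-AM→Tanaka, Sun-PM→Leclerc+Olsen.
Total: 14 + 26 + 16 + 26 + 16 + 20 + 14 + 20 + 34 = €186.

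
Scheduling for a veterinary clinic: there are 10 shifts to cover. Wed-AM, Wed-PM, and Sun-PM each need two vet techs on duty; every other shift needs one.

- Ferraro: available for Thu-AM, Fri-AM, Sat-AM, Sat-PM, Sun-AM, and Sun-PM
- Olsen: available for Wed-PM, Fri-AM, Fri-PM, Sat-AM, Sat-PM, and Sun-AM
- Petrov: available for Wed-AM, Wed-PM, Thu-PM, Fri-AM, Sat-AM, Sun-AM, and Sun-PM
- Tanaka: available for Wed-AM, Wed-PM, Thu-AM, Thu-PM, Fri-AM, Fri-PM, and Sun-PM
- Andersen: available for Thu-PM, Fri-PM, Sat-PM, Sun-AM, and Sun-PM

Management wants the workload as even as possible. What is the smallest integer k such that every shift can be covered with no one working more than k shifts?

3

With 5 vet techs and 13 worker-slots to fill, someone must work at least ⌈13/5⌉ = 3 shifts, so k ≥ 3.
k = 3 works: Wed-AM→Petrov+Tanaka, Wed-PM→Olsen+Petrov, Thu-AM→Ferraro, Thu-PM→Petrov, Fri-AM→Olsen, Fri-PM→Olsen, Sat-AM→Ferraro, Sat-PM→Ferraro, Sun-AM→Andersen, Sun-PM→Tanaka+Andersen.
Loads: Ferraro 3, Olsen 3, Petrov 3, Tanaka 2, Andersen 2 — all ≤ 3.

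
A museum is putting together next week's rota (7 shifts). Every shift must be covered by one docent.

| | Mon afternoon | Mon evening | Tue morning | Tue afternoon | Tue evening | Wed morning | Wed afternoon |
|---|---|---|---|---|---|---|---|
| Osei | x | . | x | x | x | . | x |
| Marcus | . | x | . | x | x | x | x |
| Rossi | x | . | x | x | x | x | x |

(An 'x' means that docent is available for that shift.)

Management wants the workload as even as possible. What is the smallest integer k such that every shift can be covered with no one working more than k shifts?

3

With 3 docents and 7 worker-slots to fill, someone must work at least ⌈7/3⌉ = 3 shifts, so k ≥ 3.
k = 3 works: Mon afternoon→Osei, Mon evening→Marcus, Tue morning→Osei, Tue afternoon→Osei, Tue evening→Marcus, Wed morning→Marcus, Wed afternoon→Rossi.
Loads: Osei 3, Marcus 3, Rossi 1 — all ≤ 3.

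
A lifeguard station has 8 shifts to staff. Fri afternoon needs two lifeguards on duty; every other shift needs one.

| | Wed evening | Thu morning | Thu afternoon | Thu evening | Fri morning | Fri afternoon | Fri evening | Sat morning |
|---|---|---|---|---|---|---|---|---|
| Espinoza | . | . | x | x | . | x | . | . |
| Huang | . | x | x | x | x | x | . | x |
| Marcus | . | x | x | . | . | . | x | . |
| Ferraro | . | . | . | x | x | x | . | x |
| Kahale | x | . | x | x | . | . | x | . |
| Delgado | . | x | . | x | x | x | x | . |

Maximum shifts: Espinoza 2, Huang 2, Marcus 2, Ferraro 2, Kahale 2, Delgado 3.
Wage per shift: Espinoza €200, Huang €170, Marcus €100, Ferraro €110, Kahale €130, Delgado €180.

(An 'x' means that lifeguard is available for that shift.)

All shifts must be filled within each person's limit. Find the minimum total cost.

Wed evening can only be covered by Kahale, so that assignment is forced.
Picking the cheapest available lifeguard for each shift independently would cost €1040, but that ignores the shift limits.
An optimal schedule: Wed evening→Kahale, Thu morning→Marcus, Thu afternoon→Kahale, Thu evening→Huang, Fri morning→Ferraro, Fri afternoon→Huang+Delgado, Fri evening→Marcus, Sat morning→Ferraro.
Total: 130 + 100 + 130 + 170 + 110 + 170 + 180 + 100 + 110 = €1200.

€1200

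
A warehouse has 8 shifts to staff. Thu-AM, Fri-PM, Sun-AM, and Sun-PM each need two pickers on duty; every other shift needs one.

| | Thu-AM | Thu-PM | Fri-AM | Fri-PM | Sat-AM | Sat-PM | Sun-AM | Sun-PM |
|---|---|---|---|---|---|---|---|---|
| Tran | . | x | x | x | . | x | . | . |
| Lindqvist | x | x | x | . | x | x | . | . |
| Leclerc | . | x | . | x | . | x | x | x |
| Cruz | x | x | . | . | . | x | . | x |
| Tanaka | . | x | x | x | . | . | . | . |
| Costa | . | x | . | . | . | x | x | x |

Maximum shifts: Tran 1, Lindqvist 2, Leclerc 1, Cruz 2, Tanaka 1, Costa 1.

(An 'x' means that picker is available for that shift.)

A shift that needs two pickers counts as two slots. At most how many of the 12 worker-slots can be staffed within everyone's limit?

8

Total capacity across all pickers is 1+2+1+2+1+1 = 8, and 12 slots are needed, so at most 8 can be filled.
An assignment achieving 8: Thu-AM→Lindqvist+Cruz, Fri-AM→Tran, Fri-PM→Tanaka, Sat-AM→Lindqvist, Sun-AM→Leclerc+Costa, Sun-PM→Cruz.
Loads: Tran 1/1, Lindqvist 2/2, Leclerc 1/1, Cruz 2/2, Tanaka 1/1, Costa 1/1.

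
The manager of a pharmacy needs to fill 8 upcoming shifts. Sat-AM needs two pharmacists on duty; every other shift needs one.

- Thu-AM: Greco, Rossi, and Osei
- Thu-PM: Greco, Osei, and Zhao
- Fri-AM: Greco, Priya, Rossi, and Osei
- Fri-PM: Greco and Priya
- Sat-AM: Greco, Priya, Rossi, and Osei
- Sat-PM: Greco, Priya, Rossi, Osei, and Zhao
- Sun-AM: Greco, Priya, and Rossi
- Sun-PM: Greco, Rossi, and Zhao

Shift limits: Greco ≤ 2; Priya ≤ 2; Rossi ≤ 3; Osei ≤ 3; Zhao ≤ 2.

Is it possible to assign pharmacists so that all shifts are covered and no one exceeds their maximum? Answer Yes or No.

Yes

One valid schedule: Thu-AM→Greco, Thu-PM→Osei, Fri-AM→Priya, Fri-PM→Greco, Sat-AM→Rossi+Osei, Sat-PM→Rossi, Sun-AM→Priya, Sun-PM→Rossi.
Loads: Greco 2/2, Priya 2/2, Rossi 3/3, Osei 2/3, Zhao 0/2 — all within limits.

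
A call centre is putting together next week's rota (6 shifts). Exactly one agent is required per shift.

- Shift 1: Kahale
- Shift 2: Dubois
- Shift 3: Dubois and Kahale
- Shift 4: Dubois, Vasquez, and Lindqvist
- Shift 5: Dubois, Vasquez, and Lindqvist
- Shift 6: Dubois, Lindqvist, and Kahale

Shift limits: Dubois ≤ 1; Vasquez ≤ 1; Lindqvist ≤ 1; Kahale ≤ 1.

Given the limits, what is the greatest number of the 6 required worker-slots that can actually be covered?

4

Total capacity across all agents is 1+1+1+1 = 4, and 6 slots are needed, so at most 4 can be filled.
An assignment achieving 4: Shift 1→Kahale, Shift 2→Dubois, Shift 4→Vasquez, Shift 5→Lindqvist.
Loads: Dubois 1/1, Vasquez 1/1, Lindqvist 1/1, Kahale 1/1.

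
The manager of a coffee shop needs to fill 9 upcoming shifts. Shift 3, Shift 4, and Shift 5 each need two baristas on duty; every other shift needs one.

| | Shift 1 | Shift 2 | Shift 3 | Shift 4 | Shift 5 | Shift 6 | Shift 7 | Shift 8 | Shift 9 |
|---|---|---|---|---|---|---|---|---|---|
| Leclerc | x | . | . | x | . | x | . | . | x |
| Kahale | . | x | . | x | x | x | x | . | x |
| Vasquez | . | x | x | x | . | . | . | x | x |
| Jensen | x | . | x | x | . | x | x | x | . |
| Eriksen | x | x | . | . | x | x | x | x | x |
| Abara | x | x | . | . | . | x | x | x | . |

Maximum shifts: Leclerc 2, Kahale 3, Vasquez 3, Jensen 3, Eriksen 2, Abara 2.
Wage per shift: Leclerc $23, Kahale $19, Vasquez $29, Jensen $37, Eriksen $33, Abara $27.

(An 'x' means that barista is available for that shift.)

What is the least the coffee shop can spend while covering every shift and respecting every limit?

$314

Shift 3 can only be covered by Vasquez and Jensen, so that assignment is forced.
Shift 5 can only be covered by Kahale and Eriksen, so that assignment is forced.
Picking the cheapest available barista for each shift independently would cost $286, but that ignores the shift limits.
An optimal schedule: Shift 1→Leclerc, Shift 2→Kahale, Shift 3→Vasquez+Jensen, Shift 4→Leclerc+Vasquez, Shift 5→Kahale+Eriksen, Shift 6→Abara, Shift 7→Kahale, Shift 8→Abara, Shift 9→Vasquez.
Total: 23 + 19 + 29 + 37 + 23 + 29 + 19 + 33 + 27 + 19 + 27 + 29 = $314.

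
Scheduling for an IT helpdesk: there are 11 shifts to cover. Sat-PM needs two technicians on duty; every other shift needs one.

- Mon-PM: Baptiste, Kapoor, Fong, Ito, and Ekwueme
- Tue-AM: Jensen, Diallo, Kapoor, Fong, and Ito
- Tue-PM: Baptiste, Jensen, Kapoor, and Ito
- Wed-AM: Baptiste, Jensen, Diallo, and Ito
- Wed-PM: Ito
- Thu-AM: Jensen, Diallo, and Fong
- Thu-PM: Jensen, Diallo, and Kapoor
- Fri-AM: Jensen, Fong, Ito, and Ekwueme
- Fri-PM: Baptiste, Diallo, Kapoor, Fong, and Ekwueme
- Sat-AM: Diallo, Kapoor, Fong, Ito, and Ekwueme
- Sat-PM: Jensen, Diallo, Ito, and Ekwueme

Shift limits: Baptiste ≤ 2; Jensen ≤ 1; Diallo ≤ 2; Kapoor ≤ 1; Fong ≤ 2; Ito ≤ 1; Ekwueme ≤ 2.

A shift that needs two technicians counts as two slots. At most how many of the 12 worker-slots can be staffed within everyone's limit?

Total capacity across all technicians is 2+1+2+1+2+1+2 = 11, and 12 slots are needed, so at most 11 can be filled.
An assignment achieving 11: Mon-PM→Kapoor, Tue-AM→Fong, Tue-PM→Baptiste, Wed-AM→Baptiste, Wed-PM→Ito, Thu-AM→Jensen, Thu-PM→Diallo, Fri-AM→Fong, Fri-PM→Ekwueme, Sat-PM→Diallo+Ekwueme.
Loads: Baptiste 2/2, Jensen 1/1, Diallo 2/2, Kapoor 1/1, Fong 2/2, Ito 1/1, Ekwueme 2/2.

11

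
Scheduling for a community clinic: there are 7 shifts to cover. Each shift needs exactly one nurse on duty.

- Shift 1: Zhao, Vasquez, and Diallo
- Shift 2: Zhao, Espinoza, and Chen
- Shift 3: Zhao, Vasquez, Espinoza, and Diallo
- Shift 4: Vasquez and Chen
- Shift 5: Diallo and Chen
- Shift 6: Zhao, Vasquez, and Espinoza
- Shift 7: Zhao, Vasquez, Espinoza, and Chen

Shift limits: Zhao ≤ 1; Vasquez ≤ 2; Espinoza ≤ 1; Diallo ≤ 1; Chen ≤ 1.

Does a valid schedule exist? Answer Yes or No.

No

Total capacity is 1+2+1+1+1 = 6 but 7 worker-slots are needed — infeasible.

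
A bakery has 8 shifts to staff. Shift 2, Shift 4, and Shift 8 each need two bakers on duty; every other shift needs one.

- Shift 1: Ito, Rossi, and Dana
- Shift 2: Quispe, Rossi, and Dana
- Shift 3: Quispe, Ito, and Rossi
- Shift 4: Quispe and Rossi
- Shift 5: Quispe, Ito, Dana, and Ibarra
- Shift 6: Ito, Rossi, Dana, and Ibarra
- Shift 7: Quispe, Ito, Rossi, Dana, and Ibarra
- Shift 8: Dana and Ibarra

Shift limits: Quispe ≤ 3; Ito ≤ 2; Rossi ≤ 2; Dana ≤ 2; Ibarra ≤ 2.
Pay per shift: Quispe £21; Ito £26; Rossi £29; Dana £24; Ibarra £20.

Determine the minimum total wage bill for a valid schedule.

Shift 4 can only be covered by Quispe and Rossi, so that assignment is forced.
Shift 8 can only be covered by Dana and Ibarra, so that assignment is forced.
Picking the cheapest available baker for each shift independently would cost £244, but that ignores the shift limits.
An optimal schedule: Shift 1→Ito, Shift 2→Quispe+Rossi, Shift 3→Quispe, Shift 4→Quispe+Rossi, Shift 5→Ito, Shift 6→Dana, Shift 7→Ibarra, Shift 8→Dana+Ibarra.
Total: 26 + 21 + 29 + 21 + 21 + 29 + 26 + 24 + 20 + 24 + 20 = £261.

£261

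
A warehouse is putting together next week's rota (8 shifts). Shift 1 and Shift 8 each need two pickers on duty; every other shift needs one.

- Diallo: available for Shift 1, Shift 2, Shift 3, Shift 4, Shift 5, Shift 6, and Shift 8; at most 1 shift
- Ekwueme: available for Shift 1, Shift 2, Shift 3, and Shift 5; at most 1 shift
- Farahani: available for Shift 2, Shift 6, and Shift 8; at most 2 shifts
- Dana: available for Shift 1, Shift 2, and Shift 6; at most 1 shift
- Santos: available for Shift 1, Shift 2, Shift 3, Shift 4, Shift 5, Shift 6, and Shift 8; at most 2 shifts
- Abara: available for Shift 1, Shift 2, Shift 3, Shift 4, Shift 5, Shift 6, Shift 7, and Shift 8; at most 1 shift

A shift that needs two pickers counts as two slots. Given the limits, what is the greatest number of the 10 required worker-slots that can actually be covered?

Total capacity across all pickers is 1+1+2+1+2+1 = 8, and 10 slots are needed, so at most 8 can be filled.
An assignment achieving 8: Shift 1→Dana, Shift 3→Ekwueme, Shift 4→Diallo, Shift 5→Santos, Shift 6→Farahani, Shift 7→Abara, Shift 8→Farahani+Santos.
Loads: Diallo 1/1, Ekwueme 1/1, Farahani 2/2, Dana 1/1, Santos 2/2, Abara 1/1.

8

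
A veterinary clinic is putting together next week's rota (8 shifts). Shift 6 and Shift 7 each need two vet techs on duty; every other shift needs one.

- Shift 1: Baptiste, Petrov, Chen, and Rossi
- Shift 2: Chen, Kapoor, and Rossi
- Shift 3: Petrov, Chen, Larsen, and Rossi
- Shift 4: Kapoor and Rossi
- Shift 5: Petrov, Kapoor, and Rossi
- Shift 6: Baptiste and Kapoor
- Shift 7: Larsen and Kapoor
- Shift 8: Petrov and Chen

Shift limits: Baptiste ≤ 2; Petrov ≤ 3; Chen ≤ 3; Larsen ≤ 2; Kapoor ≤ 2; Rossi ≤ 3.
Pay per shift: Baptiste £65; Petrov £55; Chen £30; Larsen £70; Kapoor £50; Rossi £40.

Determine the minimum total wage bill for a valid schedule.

Shift 6 can only be covered by Baptiste and Kapoor, so that assignment is forced.
Shift 7 can only be covered by Larsen and Kapoor, so that assignment is forced.
Picking the cheapest available vet tech for each shift independently would cost £435, but that ignores the shift limits.
An optimal schedule: Shift 1→Chen, Shift 2→Chen, Shift 3→Rossi, Shift 4→Rossi, Shift 5→Rossi, Shift 6→Kapoor+Baptiste, Shift 7→Kapoor+Larsen, Shift 8→Chen.
Total: 30 + 30 + 40 + 40 + 40 + 50 + 65 + 50 + 70 + 30 = £445.

£445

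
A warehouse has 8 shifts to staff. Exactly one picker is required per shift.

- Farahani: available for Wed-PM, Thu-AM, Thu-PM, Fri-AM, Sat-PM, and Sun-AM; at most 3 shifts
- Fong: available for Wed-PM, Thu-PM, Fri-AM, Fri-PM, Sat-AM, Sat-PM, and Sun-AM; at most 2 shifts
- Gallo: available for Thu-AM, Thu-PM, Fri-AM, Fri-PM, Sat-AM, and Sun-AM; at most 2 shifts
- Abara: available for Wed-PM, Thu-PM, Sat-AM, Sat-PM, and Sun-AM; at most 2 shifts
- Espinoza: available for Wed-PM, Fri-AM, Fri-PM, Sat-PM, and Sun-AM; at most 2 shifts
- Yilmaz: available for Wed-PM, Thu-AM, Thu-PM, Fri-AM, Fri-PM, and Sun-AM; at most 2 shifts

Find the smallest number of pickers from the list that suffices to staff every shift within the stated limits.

4

8 slots to fill and no one can take more than 3, so at least ⌈8/3⌉ = 3 pickers are needed.
Any 3 pickers together have capacity at most 3+2+2 = 7 < 8 slots, so 3 can never suffice.
Farahani, Fong, Gallo, and Abara alone can cover everything: Wed-PM→Farahani, Thu-AM→Farahani, Thu-PM→Gallo, Fri-AM→Farahani, Fri-PM→Fong, Sat-AM→Fong, Sat-PM→Abara, Sun-AM→Gallo.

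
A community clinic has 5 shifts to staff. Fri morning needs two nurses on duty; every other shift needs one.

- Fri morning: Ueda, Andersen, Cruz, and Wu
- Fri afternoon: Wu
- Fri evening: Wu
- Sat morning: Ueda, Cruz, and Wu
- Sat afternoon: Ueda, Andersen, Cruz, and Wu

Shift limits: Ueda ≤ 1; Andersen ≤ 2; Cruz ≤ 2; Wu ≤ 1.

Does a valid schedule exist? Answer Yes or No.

No

Total capacity is 6 and 6 slots are needed, so capacity alone doesn't rule it out.
Shifts {Fri afternoon, Fri evening} need 2 worker-slots in total, but the nurses available for any of those shifts (Wu) can supply at most 1 among them. So no valid schedule exists.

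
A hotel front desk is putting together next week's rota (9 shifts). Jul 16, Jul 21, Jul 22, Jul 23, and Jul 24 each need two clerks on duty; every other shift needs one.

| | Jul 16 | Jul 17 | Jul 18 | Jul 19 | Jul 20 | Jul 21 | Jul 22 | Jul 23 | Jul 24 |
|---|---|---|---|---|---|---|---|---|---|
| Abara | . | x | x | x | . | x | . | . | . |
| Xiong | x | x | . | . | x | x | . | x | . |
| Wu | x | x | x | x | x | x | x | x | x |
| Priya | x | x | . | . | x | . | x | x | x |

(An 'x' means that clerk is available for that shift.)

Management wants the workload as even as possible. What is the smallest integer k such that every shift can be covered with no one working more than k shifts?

With 4 clerks and 14 worker-slots to fill, someone must work at least ⌈14/4⌉ = 4 shifts, so k ≥ 4.
k = 4 works: Jul 16→Xiong+Wu, Jul 17→Abara, Jul 18→Abara, Jul 19→Abara, Jul 20→Xiong, Jul 21→Abara+Xiong, Jul 22→Wu+Priya, Jul 23→Xiong+Wu, Jul 24→Wu+Priya.
Loads: Abara 4, Xiong 4, Wu 4, Priya 2 — all ≤ 4.

4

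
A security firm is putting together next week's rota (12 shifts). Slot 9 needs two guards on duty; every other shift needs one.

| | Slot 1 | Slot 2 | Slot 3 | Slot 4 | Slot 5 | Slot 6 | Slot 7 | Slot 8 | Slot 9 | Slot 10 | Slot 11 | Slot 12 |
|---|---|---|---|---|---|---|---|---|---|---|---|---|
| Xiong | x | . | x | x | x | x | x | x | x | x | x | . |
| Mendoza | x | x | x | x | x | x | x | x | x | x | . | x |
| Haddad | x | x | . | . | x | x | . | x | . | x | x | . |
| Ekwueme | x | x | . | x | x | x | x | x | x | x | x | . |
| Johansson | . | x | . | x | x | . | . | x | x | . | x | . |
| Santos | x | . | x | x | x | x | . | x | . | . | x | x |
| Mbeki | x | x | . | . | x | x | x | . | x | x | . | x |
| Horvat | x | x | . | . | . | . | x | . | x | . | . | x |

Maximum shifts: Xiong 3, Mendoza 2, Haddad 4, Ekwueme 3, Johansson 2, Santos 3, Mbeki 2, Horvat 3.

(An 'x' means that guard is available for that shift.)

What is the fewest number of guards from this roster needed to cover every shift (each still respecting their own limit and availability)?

4

13 slots to fill and no one can take more than 4, so at least ⌈13/4⌉ = 4 guards are needed.
Xiong, Haddad, Ekwueme, and Santos alone can cover everything: Slot 1→Haddad, Slot 2→Haddad, Slot 3→Xiong, Slot 4→Ekwueme, Slot 5→Haddad, Slot 6→Ekwueme, Slot 7→Xiong, Slot 8→Santos, Slot 9→Xiong+Ekwueme, Slot 10→Haddad, Slot 11→Santos, Slot 12→Santos.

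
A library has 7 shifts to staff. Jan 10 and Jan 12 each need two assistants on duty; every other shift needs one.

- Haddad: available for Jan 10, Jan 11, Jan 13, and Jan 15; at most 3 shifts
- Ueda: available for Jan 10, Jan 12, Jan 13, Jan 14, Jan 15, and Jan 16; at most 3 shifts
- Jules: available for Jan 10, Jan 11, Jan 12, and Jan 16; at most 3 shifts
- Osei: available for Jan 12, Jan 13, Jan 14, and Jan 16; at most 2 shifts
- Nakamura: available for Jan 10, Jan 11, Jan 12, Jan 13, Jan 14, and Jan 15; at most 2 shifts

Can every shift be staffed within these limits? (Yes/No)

One valid schedule: Jan 10→Ueda+Jules, Jan 11→Haddad, Jan 12→Jules+Osei, Jan 13→Haddad, Jan 14→Ueda, Jan 15→Haddad, Jan 16→Ueda.
Loads: Haddad 3/3, Ueda 3/3, Jules 2/3, Osei 1/2, Nakamura 0/2 — all within limits.

Yes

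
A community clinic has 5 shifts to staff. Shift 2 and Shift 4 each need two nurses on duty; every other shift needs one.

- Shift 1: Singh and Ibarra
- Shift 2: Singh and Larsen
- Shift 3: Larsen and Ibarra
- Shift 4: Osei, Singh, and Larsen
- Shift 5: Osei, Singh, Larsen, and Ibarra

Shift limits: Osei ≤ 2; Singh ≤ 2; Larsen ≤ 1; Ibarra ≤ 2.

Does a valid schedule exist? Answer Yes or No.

Yes

Shift 2 can only be covered by Singh and Larsen, so that assignment is forced.
One valid schedule: Shift 1→Ibarra, Shift 2→Singh+Larsen, Shift 3→Ibarra, Shift 4→Osei+Singh, Shift 5→Osei.
Loads: Osei 2/2, Singh 2/2, Larsen 1/1, Ibarra 2/2 — all within limits.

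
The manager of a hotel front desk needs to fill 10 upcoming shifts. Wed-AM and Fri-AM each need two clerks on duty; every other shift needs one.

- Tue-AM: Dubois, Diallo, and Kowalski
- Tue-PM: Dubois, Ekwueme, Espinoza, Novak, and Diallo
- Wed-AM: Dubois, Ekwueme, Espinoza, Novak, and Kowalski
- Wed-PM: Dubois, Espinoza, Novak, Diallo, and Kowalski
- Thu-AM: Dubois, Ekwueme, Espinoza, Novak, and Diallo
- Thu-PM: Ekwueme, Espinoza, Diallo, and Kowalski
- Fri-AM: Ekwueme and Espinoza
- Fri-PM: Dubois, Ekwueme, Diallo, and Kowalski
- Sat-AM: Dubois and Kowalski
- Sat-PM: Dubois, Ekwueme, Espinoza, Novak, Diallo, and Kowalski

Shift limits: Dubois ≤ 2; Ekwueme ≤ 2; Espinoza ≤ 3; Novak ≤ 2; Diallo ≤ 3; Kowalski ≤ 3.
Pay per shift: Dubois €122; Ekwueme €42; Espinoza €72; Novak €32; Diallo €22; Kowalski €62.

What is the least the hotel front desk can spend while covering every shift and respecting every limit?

€544

Fri-AM can only be covered by Ekwueme and Espinoza, so that assignment is forced.
Picking the cheapest available clerk for each shift independently would cost €404, but that ignores the shift limits.
An optimal schedule: Tue-AM→Diallo, Tue-PM→Novak, Wed-AM→Kowalski+Espinoza, Wed-PM→Novak, Thu-AM→Ekwueme, Thu-PM→Diallo, Fri-AM→Ekwueme+Espinoza, Fri-PM→Diallo, Sat-AM→Kowalski, Sat-PM→Kowalski.
Total: 22 + 32 + 62 + 72 + 32 + 42 + 22 + 42 + 72 + 22 + 62 + 62 = €544.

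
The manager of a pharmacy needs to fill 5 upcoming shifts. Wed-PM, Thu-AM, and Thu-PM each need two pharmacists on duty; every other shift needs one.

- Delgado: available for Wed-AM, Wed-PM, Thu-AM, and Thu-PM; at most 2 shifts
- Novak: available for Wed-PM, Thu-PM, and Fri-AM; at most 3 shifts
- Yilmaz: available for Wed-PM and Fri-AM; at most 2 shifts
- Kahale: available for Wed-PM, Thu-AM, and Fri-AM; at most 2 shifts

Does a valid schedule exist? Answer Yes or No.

Total capacity is 9 and 8 slots are needed, so capacity alone doesn't rule it out.
Shifts {Wed-AM, Thu-AM, Thu-PM} need 5 worker-slots in total, but the pharmacists available for any of those shifts (Delgado, Novak, and Kahale) can supply at most 4 among them. So no valid schedule exists.

No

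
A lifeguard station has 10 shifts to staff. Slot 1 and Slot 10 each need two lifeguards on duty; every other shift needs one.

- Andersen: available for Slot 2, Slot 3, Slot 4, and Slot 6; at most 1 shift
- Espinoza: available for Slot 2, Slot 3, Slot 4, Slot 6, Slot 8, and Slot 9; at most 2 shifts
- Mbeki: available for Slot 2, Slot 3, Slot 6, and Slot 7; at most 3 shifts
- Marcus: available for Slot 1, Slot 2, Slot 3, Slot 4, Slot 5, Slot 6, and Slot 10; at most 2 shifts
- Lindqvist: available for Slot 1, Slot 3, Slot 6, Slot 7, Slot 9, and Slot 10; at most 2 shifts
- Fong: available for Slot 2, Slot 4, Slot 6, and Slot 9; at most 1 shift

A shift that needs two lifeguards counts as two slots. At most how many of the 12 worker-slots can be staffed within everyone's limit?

11

Total capacity across all lifeguards is 1+2+3+2+2+1 = 11, and 12 slots are needed, so at most 11 can be filled.
An assignment achieving 11: Slot 1→Marcus+Lindqvist, Slot 2→Mbeki, Slot 3→Mbeki, Slot 4→Andersen, Slot 5→Marcus, Slot 6→Fong, Slot 7→Mbeki, Slot 8→Espinoza, Slot 9→Espinoza, Slot 10→Lindqvist.
Loads: Andersen 1/1, Espinoza 2/2, Mbeki 3/3, Marcus 2/2, Lindqvist 2/2, Fong 1/1.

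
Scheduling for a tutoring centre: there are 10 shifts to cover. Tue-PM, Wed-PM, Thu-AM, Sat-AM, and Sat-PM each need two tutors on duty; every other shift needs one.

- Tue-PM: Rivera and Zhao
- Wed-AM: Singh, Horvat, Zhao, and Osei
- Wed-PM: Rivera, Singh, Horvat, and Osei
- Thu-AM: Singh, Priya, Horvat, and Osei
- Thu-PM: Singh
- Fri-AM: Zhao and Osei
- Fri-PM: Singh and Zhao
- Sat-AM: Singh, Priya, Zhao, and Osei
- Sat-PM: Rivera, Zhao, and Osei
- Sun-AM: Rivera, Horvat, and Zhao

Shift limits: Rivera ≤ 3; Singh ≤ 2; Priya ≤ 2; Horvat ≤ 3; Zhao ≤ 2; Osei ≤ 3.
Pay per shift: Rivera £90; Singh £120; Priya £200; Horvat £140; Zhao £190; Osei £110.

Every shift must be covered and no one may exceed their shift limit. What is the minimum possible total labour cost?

£2040

Tue-PM can only be covered by Rivera and Zhao, so that assignment is forced.
Thu-PM can only be covered by Singh, so that assignment is forced.
Picking the cheapest available tutor for each shift independently would cost £1690, but that ignores the shift limits.
An optimal schedule: Tue-PM→Rivera+Zhao, Wed-AM→Horvat, Wed-PM→Horvat+Osei, Thu-AM→Priya+Horvat, Thu-PM→Singh, Fri-AM→Zhao, Fri-PM→Singh, Sat-AM→Priya+Osei, Sat-PM→Rivera+Osei, Sun-AM→Rivera.
Total: 90 + 190 + 140 + 140 + 110 + 200 + 140 + 120 + 190 + 120 + 200 + 110 + 90 + 110 + 90 = £2040.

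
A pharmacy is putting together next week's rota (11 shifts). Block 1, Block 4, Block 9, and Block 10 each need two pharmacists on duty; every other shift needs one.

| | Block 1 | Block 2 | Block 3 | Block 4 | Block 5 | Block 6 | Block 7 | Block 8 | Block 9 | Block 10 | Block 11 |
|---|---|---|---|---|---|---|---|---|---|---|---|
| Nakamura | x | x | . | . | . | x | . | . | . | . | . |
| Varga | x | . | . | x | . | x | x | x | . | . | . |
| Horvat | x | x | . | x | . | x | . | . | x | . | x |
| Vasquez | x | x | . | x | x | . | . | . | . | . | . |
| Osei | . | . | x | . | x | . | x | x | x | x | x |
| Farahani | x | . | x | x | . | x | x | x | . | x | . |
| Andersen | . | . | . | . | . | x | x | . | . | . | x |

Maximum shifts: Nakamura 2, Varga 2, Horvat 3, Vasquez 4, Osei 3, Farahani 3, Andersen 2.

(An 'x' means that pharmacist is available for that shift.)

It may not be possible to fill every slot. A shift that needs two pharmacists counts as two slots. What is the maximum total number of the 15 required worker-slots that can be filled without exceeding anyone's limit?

Total capacity across all pharmacists is 2+2+3+4+3+3+2 = 19, and 15 slots are needed, so at most 15 can be filled.
An assignment achieving 15: Block 1→Nakamura+Vasquez, Block 2→Nakamura, Block 3→Osei, Block 4→Varga+Horvat, Block 5→Vasquez, Block 6→Farahani, Block 7→Farahani, Block 8→Varga, Block 9→Horvat+Osei, Block 10→Osei+Farahani, Block 11→Horvat.
Loads: Nakamura 2/2, Varga 2/2, Horvat 3/3, Vasquez 2/4, Osei 3/3, Farahani 3/3, Andersen 0/2.

15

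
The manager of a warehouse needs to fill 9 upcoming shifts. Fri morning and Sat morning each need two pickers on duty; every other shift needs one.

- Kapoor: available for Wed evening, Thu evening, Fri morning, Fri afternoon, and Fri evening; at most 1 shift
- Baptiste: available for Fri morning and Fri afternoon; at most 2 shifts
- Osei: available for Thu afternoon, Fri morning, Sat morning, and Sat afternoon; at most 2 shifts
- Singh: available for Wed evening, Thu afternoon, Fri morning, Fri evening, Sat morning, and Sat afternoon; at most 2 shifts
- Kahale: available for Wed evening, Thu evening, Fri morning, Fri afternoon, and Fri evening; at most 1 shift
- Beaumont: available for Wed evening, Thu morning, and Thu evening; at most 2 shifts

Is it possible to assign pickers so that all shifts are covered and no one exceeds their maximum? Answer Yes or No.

Total capacity is 1+2+2+2+1+2 = 10 but 11 worker-slots are needed — infeasible.

No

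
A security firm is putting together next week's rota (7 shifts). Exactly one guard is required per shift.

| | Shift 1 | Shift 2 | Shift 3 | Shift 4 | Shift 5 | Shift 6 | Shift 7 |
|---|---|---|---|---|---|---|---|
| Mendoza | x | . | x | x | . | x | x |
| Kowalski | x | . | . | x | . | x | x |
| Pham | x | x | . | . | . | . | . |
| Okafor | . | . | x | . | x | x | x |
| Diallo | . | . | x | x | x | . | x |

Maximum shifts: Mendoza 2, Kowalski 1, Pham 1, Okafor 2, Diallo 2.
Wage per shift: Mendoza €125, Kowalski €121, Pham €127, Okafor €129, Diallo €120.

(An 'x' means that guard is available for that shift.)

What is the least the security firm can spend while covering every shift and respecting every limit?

Shift 2 can only be covered by Pham, so that assignment is forced.
Picking the cheapest available guard for each shift independently would cost €849, but that ignores the shift limits.
An optimal schedule: Shift 1→Kowalski, Shift 2→Pham, Shift 3→Diallo, Shift 4→Mendoza, Shift 5→Diallo, Shift 6→Mendoza, Shift 7→Okafor.
Total: 121 + 127 + 120 + 125 + 120 + 125 + 129 = €867.

€867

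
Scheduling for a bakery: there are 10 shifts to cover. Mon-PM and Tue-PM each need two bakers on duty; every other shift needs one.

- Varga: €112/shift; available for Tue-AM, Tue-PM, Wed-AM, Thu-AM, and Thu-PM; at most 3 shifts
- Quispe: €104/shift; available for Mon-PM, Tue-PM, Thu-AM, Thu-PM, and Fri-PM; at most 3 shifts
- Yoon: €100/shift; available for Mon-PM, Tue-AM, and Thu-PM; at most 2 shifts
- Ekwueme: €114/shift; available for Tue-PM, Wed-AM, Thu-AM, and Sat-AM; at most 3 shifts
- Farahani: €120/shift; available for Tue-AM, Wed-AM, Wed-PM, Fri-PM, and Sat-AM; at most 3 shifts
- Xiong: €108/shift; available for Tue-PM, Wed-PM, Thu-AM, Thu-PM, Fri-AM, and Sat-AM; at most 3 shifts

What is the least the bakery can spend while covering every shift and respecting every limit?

€1286

Mon-PM can only be covered by Quispe and Yoon, so that assignment is forced.
Fri-AM can only be covered by Xiong, so that assignment is forced.
Picking the cheapest available baker for each shift independently would cost €1260, but that ignores the shift limits.
An optimal schedule: Mon-PM→Yoon+Quispe, Tue-AM→Yoon, Tue-PM→Varga+Ekwueme, Wed-AM→Varga, Wed-PM→Xiong, Thu-AM→Quispe, Thu-PM→Varga, Fri-AM→Xiong, Fri-PM→Quispe, Sat-AM→Xiong.
Total: 100 + 104 + 100 + 112 + 114 + 112 + 108 + 104 + 112 + 108 + 104 + 108 = €1286.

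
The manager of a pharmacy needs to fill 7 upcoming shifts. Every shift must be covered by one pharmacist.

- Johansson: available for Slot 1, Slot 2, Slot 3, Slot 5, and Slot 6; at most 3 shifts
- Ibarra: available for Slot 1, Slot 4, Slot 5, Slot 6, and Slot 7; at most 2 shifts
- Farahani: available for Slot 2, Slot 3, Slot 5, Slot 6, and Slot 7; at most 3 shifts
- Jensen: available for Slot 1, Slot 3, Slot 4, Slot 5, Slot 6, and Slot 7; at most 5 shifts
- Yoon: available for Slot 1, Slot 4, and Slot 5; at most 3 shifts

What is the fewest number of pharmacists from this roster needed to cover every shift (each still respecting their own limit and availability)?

7 slots to fill and no one can take more than 5, so at least ⌈7/5⌉ = 2 pharmacists are needed.
Johansson and Jensen alone can cover everything: Slot 1→Johansson, Slot 2→Johansson, Slot 3→Johansson, Slot 4→Jensen, Slot 5→Jensen, Slot 6→Jensen, Slot 7→Jensen.

2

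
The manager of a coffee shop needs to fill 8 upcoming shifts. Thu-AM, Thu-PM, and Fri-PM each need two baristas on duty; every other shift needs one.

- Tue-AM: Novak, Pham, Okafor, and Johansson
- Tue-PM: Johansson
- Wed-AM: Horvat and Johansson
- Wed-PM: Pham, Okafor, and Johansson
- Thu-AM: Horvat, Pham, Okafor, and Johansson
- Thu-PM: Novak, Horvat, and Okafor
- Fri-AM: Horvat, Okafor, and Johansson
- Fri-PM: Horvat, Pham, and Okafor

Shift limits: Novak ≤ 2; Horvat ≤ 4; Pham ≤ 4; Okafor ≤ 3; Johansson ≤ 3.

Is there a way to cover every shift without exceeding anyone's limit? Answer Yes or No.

Yes

Tue-PM can only be covered by Johansson, so that assignment is forced.
One valid schedule: Tue-AM→Novak, Tue-PM→Johansson, Wed-AM→Horvat, Wed-PM→Pham, Thu-AM→Pham+Okafor, Thu-PM→Novak+Horvat, Fri-AM→Horvat, Fri-PM→Horvat+Pham.
Loads: Novak 2/2, Horvat 4/4, Pham 3/4, Okafor 1/3, Johansson 1/3 — all within limits.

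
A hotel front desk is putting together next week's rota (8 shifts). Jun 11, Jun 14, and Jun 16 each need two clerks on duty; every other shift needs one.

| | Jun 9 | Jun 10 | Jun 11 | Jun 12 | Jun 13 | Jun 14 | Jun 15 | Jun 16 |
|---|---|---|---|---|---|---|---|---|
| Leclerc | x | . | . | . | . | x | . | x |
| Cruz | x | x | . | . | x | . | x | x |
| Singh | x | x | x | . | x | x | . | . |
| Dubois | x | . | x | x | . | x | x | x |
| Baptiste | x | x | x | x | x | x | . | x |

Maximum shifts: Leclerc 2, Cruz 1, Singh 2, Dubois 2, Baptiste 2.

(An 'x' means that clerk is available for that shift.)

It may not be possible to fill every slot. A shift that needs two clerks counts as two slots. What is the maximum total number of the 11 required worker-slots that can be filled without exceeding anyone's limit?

9

Total capacity across all clerks is 2+1+2+2+2 = 9, and 11 slots are needed, so at most 9 can be filled.
An assignment achieving 9: Jun 10→Singh, Jun 11→Singh+Dubois, Jun 12→Dubois, Jun 13→Baptiste, Jun 14→Leclerc+Baptiste, Jun 15→Cruz, Jun 16→Leclerc.
Loads: Leclerc 2/2, Cruz 1/1, Singh 2/2, Dubois 2/2, Baptiste 2/2.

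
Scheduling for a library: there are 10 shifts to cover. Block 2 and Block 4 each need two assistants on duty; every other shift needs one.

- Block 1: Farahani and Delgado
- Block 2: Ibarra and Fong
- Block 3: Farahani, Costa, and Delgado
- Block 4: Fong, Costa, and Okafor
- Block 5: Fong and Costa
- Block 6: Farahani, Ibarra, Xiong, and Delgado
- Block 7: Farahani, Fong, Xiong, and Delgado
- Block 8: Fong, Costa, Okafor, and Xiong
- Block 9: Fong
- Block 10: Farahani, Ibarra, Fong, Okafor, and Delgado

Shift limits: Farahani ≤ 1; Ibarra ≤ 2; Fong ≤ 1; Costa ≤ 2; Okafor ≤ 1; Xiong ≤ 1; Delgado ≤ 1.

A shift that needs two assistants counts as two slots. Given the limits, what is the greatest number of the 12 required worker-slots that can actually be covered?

Total capacity across all assistants is 1+2+1+2+1+1+1 = 9, and 12 slots are needed, so at most 9 can be filled.
An assignment achieving 9: Block 1→Farahani, Block 2→Ibarra, Block 3→Costa, Block 4→Okafor, Block 5→Costa, Block 6→Ibarra, Block 7→Xiong, Block 9→Fong, Block 10→Delgado.
Loads: Farahani 1/1, Ibarra 2/2, Fong 1/1, Costa 2/2, Okafor 1/1, Xiong 1/1, Delgado 1/1.

9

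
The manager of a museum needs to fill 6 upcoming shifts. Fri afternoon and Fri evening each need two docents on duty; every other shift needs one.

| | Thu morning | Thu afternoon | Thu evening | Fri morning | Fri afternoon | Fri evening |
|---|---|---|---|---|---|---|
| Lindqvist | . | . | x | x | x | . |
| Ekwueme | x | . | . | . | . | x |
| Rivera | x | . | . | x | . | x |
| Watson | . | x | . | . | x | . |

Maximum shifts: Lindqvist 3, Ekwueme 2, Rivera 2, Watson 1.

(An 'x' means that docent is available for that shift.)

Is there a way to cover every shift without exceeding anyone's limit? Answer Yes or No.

No

Total capacity is 8 and 8 slots are needed, so capacity alone doesn't rule it out.
Shifts {Thu afternoon, Fri afternoon} need 3 worker-slots in total, but the docents available for any of those shifts (Lindqvist and Watson) can supply at most 2 among them. So no valid schedule exists.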